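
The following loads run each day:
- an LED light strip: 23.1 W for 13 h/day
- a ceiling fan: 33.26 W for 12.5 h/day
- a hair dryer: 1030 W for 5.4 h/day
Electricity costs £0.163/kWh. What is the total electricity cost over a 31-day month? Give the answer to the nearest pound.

£32

LED light strip: 23.1 W × 13 h × 31 d = 9,309 Wh = 9.309 kWh
ceiling fan: 33.26 W × 12.5 h × 31 d = 12,888 Wh = 12.89 kWh
hair dryer: 1030 W × 5.4 h × 31 d = 172,422 Wh = 172.4 kWh
Total energy = 9.309 + 12.89 + 172.4 = 194.6 kWh
Cost = 194.6 kWh × £0.163 = £31.72 ≈ £32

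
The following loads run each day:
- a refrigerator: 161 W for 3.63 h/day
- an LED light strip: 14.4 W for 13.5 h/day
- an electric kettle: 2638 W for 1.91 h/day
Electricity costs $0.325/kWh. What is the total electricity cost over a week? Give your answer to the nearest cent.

refrigerator: 161 W × 3.63 h × 7 d = 4,091 Wh = 4.091 kWh
LED light strip: 14.4 W × 13.5 h × 7 d = 1,361 Wh = 1.361 kWh
electric kettle: 2638 W × 1.91 h × 7 d = 35,270 Wh = 35.27 kWh
Total energy = 4.091 + 1.361 + 35.27 = 40.72 kWh
Cost = 40.72 kWh × $0.325 = $13.23

$13.23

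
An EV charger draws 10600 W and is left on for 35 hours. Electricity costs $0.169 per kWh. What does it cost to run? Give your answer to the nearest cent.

$62.70

Energy = 10600 W × 35 h = 371,000 Wh = 371 kWh
Cost = 371 kWh × $0.169/kWh = $62.70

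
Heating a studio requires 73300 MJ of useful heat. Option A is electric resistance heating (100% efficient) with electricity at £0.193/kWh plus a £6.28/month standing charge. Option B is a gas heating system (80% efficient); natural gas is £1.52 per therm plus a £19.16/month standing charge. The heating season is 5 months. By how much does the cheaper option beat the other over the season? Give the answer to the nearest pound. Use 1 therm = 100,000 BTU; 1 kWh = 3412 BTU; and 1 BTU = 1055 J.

£2546

Heat load = 73300 MJ = 73,300,000,000 J / 1055 = 69,478,673 BTU
Gas: input = 69,478,673 / 0.800 = 86,848,341 BTU = 868.5 therm → 868.5 × £1.52 = £1,320.09; + 5 × £19.16 standing = £1,415.89
Electric: 69,478,673 BTU / 3412 = 20,360 kWh → × £0.193 = £3,930.07; + 5 × £6.28 standing = £3,961.47
Difference = |£1,415.89 − £3,961.47| = £2,545.57 ≈ £2546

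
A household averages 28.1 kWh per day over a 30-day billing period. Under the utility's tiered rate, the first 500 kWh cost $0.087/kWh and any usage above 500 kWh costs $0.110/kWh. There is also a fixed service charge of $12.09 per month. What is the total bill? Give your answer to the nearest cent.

Usage = 28.1 kWh/day × 30 days = 843 kWh
First 500 kWh × $0.087 = $43.50
Remaining 343 kWh × $0.110 = $37.73
Energy charge = $81.23; + service $12.09 = $93.32

$93.32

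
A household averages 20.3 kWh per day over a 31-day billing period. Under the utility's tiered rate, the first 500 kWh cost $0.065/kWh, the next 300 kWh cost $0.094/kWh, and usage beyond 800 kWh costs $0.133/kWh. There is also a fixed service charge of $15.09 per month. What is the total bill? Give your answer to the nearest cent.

$59.74

Usage = 20.3 kWh/day × 31 days = 629.3 kWh
First 500 kWh × $0.065 = $32.50
Next 129.3 kWh × $0.094 = $12.15
Remaining tier: 0 kWh (not reached)
Energy charge = $44.65; + service $15.09 = $59.74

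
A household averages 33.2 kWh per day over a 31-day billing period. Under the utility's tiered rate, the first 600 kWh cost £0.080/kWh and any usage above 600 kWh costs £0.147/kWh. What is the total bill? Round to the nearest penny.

Usage = 33.2 kWh/day × 31 days = 1029.2 kWh
First 600 kWh × £0.080 = £48.00
Remaining 429.2 kWh × £0.147 = £63.09
Total = £111.09

£111.09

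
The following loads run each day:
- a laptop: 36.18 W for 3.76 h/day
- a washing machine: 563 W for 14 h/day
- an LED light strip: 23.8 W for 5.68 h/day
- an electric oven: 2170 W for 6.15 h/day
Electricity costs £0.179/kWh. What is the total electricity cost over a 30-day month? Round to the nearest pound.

£115

laptop: 36.18 W × 3.76 h × 30 d = 4,081 Wh = 4.081 kWh
washing machine: 563 W × 14 h × 30 d = 236,460 Wh = 236.5 kWh
LED light strip: 23.8 W × 5.68 h × 30 d = 4,056 Wh = 4.056 kWh
electric oven: 2170 W × 6.15 h × 30 d = 400,365 Wh = 400.4 kWh
Total energy = 4.081 + 236.5 + 4.056 + 400.4 = 645 kWh
Cost = 645 kWh × £0.179 = £115.45 ≈ £115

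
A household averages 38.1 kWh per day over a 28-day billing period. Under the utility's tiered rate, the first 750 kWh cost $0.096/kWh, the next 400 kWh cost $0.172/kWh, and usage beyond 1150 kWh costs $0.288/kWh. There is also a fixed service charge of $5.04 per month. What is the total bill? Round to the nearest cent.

Usage = 38.1 kWh/day × 28 days = 1066.8 kWh
First 750 kWh × $0.096 = $72.00
Next 316.8 kWh × $0.172 = $54.49
Remaining tier: 0 kWh (not reached)
Energy charge = $126.49; + service $5.04 = $131.53

$131.53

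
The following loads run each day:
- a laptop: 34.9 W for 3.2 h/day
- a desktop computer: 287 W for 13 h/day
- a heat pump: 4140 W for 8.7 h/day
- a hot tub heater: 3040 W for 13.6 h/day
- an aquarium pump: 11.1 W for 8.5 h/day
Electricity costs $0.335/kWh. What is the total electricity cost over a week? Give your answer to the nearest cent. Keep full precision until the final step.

laptop: 34.9 W × 3.2 h × 7 d = 782 Wh = 0.7818 kWh
desktop computer: 287 W × 13 h × 7 d = 26,117 Wh = 26.12 kWh
heat pump: 4140 W × 8.7 h × 7 d = 252,126 Wh = 252.1 kWh
hot tub heater: 3040 W × 13.6 h × 7 d = 289,408 Wh = 289.4 kWh
aquarium pump: 11.1 W × 8.5 h × 7 d = 660 Wh = 0.6604 kWh
Total energy = 0.7818 + 26.12 + 252.1 + 289.4 + 0.6604 = 569.1 kWh
Cost = 569.1 kWh × $0.335 = $190.65

$190.65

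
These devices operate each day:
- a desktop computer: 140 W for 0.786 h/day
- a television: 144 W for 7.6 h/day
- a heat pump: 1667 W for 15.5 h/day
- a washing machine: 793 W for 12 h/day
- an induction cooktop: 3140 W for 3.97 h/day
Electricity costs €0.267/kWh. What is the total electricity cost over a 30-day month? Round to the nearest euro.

€393

desktop computer: 140 W × 0.786 h × 30 d = 3,301 Wh = 3.301 kWh
television: 144 W × 7.6 h × 30 d = 32,832 Wh = 32.83 kWh
heat pump: 1667 W × 15.5 h × 30 d = 775,155 Wh = 775.2 kWh
washing machine: 793 W × 12 h × 30 d = 285,480 Wh = 285.5 kWh
induction cooktop: 3140 W × 3.97 h × 30 d = 373,974 Wh = 374 kWh
Total energy = 3.301 + 32.83 + 775.2 + 285.5 + 374 = 1,471 kWh
Cost = 1,471 kWh × €0.267 = €392.69 ≈ €393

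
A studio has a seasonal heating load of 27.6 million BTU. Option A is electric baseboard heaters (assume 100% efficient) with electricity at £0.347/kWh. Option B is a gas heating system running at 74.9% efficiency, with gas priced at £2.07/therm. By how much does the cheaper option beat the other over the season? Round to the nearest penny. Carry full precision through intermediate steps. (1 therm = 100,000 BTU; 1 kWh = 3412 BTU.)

Heat load = 27.6 × 10⁶ BTU = 27,600,000 BTU
Gas: input = 27,600,000 / 0.749 = 36,849,132 BTU = 368.5 therm → 368.5 × £2.07 = £762.78
Electric: 27,600,000 BTU / 3412 = 8,089 kWh → × £0.347 = £2,806.92
Difference = |£762.78 − £2,806.92| = £2,044.14

£2044.14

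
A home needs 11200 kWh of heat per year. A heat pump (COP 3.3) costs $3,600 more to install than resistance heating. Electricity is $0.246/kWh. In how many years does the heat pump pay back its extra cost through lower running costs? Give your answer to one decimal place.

Resistance: 11200 kWh × $0.246 = $2,755.20/yr
Heat pump: 11200 / 3.3 = 3394 kWh in → × $0.246 = $834.91/yr
Annual savings = $1,920.29
Payback = $3,600 / $1,920.29 = 1.87 years

1.9 years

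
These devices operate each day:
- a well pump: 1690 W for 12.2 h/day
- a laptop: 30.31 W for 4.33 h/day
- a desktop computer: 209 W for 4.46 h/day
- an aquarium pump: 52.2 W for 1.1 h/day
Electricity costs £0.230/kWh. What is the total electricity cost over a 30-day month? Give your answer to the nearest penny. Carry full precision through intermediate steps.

well pump: 1690 W × 12.2 h × 30 d = 618,540 Wh = 618.5 kWh
laptop: 30.31 W × 4.33 h × 30 d = 3,937 Wh = 3.937 kWh
desktop computer: 209 W × 4.46 h × 30 d = 27,964 Wh = 27.96 kWh
aquarium pump: 52.2 W × 1.1 h × 30 d = 1,723 Wh = 1.723 kWh
Total energy = 618.5 + 3.937 + 27.96 + 1.723 = 652.2 kWh
Cost = 652.2 kWh × £0.230 = £150.00

£150.00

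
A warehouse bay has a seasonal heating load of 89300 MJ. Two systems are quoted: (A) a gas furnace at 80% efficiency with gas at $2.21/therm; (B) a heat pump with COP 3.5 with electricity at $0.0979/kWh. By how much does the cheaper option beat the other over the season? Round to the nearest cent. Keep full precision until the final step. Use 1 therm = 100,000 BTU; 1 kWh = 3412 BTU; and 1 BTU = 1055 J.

$1644.39

Heat load = 89300 MJ = 89,300,000,000 J / 1055 = 84,644,550 BTU
Gas: input = 84,644,550 / 0.800 = 105,805,687 BTU = 1,058 therm → 1,058 × $2.21 = $2,338.31
Heat pump: 84,644,550 BTU / 3412 = 24,810 kWh heat; / 3.5 = 7,088 kWh in → × $0.0979 = $693.91
Difference = |$2,338.31 − $693.91| = $1,644.39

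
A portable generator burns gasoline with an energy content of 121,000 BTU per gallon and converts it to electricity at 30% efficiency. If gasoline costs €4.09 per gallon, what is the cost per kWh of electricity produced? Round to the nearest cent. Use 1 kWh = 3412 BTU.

Electrical output per gallon = 121,000 BTU × 0.30 / 3412 BTU/kWh = 10.64 kWh
Cost per kWh = €4.09 / 10.64 kWh = €0.384

€0.38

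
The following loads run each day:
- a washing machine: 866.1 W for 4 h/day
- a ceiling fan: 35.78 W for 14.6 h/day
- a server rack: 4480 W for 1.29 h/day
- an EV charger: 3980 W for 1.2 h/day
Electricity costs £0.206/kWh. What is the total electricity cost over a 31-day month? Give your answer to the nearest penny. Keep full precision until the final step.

washing machine: 866.1 W × 4 h × 31 d = 107,396 Wh = 107.4 kWh
ceiling fan: 35.78 W × 14.6 h × 31 d = 16,194 Wh = 16.19 kWh
server rack: 4480 W × 1.29 h × 31 d = 179,155 Wh = 179.2 kWh
EV charger: 3980 W × 1.2 h × 31 d = 148,056 Wh = 148.1 kWh
Total energy = 107.4 + 16.19 + 179.2 + 148.1 = 450.8 kWh
Cost = 450.8 kWh × £0.206 = £92.87

£92.87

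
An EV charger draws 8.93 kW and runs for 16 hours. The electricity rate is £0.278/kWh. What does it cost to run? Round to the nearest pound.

£40

Energy = 8930 W × 16 h = 142,880 Wh = 142.9 kWh
Cost = 142.9 kWh × £0.278/kWh = £39.72 ≈ £40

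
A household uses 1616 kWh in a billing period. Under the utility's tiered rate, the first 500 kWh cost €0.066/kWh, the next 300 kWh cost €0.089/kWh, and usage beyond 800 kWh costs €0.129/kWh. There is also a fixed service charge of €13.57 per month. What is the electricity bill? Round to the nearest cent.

First 500 kWh × €0.066 = €33.00
Next 300 kWh × €0.089 = €26.70
Remaining 816 kWh × €0.129 = €105.26
Energy charge = €164.96; + service €13.57 = €178.53

€178.53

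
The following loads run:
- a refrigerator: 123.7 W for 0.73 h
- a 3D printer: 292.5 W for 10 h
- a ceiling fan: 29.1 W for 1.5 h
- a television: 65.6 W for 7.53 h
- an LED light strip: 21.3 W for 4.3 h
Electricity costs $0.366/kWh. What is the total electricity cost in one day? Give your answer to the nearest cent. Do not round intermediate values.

$1.33

refrigerator: 123.7 W × 0.73 h = 90 Wh = 0.0903 kWh
3D printer: 292.5 W × 10 h = 2,925 Wh = 2.925 kWh
ceiling fan: 29.1 W × 1.5 h = 44 Wh = 0.04365 kWh
television: 65.6 W × 7.53 h = 494 Wh = 0.494 kWh
LED light strip: 21.3 W × 4.3 h = 92 Wh = 0.09159 kWh
Total energy = 0.0903 + 2.925 + 0.04365 + 0.494 + 0.09159 = 3.645 kWh
Cost = 3.645 kWh × $0.366 = $1.33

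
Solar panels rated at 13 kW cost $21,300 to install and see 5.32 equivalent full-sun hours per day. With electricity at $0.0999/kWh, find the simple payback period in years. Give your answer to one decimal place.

Daily generation = 13 kW × 5.32 h = 69.16 kWh
Annual generation = 69.16 × 365 = 25243 kWh
Annual savings = 25243 × $0.0999 = $2,521.82
Payback = $21,300 / $2,521.82 = 8.45 years

8.4 years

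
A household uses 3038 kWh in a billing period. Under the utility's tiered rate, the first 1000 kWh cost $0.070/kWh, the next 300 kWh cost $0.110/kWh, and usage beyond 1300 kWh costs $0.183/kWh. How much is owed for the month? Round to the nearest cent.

First 1000 kWh × $0.070 = $70.00
Next 300 kWh × $0.110 = $33.00
Remaining 1738 kWh × $0.183 = $318.05
Total = $421.05

$421.05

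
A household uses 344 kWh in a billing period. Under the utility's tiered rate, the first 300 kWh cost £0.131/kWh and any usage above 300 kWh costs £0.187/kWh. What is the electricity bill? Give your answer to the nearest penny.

First 300 kWh × £0.131 = £39.30
Remaining 44 kWh × £0.187 = £8.23
Total = £47.53

£47.53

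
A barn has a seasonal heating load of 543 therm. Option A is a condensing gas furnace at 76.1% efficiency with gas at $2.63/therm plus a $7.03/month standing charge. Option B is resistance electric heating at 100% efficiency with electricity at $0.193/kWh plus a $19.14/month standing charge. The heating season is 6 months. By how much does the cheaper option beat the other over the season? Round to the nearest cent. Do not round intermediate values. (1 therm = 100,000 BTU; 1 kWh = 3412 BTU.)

Heat load = 543 therm × 100,000 = 54,300,000 BTU
Gas: input = 54,300,000 / 0.761 = 71,353,482 BTU = 713.5 therm → 713.5 × $2.63 = $1,876.60; + 6 × $7.03 standing = $1,918.78
Electric: 54,300,000 BTU / 3412 = 15,910 kWh → × $0.193 = $3,071.48; + 6 × $19.14 standing = $3,186.32
Difference = |$1,918.78 − $3,186.32| = $1,267.55

$1267.55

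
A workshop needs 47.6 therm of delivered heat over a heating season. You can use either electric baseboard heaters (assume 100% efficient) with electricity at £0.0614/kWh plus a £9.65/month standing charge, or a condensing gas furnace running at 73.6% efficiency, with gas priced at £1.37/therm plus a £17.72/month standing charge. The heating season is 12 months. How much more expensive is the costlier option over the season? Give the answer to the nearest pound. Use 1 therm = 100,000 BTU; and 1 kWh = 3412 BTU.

£100

Heat load = 47.6 therm × 100,000 = 4,760,000 BTU
Gas: input = 4,760,000 / 0.736 = 6,467,391 BTU = 64.67 therm → 64.67 × £1.37 = £88.60; + 12 × £17.72 standing = £301.24
Electric: 4,760,000 BTU / 3412 = 1,395 kWh → × £0.0614 = £85.66; + 12 × £9.65 standing = £201.46
Difference = |£301.24 − £201.46| = £99.79 ≈ £100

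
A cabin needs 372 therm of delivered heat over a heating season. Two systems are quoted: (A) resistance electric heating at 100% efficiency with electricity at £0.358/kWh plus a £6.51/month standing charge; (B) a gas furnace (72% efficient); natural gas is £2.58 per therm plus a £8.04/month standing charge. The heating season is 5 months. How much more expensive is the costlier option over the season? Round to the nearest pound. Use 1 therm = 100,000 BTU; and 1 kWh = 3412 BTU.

£2563

Heat load = 372 therm × 100,000 = 37,200,000 BTU
Gas: input = 37,200,000 / 0.72 = 51,666,667 BTU = 516.7 therm → 516.7 × £2.58 = £1,333.00; + 5 × £8.04 standing = £1,373.20
Electric: 37,200,000 BTU / 3412 = 10,900 kWh → × £0.358 = £3,903.17; + 5 × £6.51 standing = £3,935.72
Difference = |£1,373.20 − £3,935.72| = £2,562.52 ≈ £2563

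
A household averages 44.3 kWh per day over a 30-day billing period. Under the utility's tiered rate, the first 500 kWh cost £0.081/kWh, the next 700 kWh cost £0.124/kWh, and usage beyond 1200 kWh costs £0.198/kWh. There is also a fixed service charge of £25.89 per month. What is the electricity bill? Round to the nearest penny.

Usage = 44.3 kWh/day × 30 days = 1329 kWh
First 500 kWh × £0.081 = £40.50
Next 700 kWh × £0.124 = £86.80
Remaining 129 kWh × £0.198 = £25.54
Energy charge = £152.84; + service £25.89 = £178.73

£178.73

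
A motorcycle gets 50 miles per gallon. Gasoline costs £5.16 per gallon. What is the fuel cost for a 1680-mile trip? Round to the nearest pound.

Fuel = 1680 mi / 50 mpg = 33.6 gal
Cost = 33.6 gal × £5.16/gal = £173.38 ≈ £173

£173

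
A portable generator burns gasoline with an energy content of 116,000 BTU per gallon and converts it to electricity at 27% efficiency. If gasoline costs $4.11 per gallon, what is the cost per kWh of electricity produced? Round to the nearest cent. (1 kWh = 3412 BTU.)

Electrical output per gallon = 116,000 BTU × 0.27 / 3412 BTU/kWh = 9.179 kWh
Cost per kWh = $4.11 / 9.179 kWh = $0.448

$0.45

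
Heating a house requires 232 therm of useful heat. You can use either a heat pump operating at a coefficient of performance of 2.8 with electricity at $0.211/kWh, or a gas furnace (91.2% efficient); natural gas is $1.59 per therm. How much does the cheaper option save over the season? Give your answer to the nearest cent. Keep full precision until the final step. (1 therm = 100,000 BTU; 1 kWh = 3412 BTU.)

$107.92

Heat load = 232 therm × 100,000 = 23,200,000 BTU
Gas: input = 23,200,000 / 0.912 = 25,438,596 BTU = 254.4 therm → 254.4 × $1.59 = $404.47
Heat pump: 23,200,000 BTU / 3412 = 6,800 kWh heat; / 2.8 = 2,428 kWh in → × $0.211 = $512.39
Difference = |$404.47 − $512.39| = $107.92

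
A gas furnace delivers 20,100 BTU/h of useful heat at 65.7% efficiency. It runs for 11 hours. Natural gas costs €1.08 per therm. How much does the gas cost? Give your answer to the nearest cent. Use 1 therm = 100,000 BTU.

Heat delivered = 20,100 BTU/h × 11 h = 221,100 BTU
Gas input = 221,100 / 0.657 = 336,530 BTU
= 336,530 / 100,000 = 3.365 therm
Cost = 3.365 × €1.08/therm = €3.63

€3.63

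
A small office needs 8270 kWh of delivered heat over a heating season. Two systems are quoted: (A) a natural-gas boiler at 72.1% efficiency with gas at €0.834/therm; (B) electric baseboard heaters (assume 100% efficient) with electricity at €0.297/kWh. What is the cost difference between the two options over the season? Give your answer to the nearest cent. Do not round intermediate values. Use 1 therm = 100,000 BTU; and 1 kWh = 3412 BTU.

€2129.79

Heat load = 8270 kWh × 3412 = 28,217,240 BTU
Gas: input = 28,217,240 / 0.721 = 39,136,255 BTU = 391.4 therm → 391.4 × €0.834 = €326.40
Electric: 28,217,240 BTU / 3412 = 8,270 kWh → × €0.297 = €2,456.19
Difference = |€326.40 − €2,456.19| = €2,129.79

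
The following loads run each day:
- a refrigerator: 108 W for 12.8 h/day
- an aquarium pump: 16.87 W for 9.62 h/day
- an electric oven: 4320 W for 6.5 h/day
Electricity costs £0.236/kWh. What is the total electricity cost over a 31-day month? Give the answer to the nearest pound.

refrigerator: 108 W × 12.8 h × 31 d = 42,854 Wh = 42.85 kWh
aquarium pump: 16.87 W × 9.62 h × 31 d = 5,031 Wh = 5.031 kWh
electric oven: 4320 W × 6.5 h × 31 d = 870,480 Wh = 870.5 kWh
Total energy = 42.85 + 5.031 + 870.5 = 918.4 kWh
Cost = 918.4 kWh × £0.236 = £216.73 ≈ £217

£217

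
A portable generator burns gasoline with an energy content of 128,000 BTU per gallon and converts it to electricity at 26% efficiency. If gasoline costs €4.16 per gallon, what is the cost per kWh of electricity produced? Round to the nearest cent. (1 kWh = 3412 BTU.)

Electrical output per gallon = 128,000 BTU × 0.26 / 3412 BTU/kWh = 9.754 kWh
Cost per kWh = €4.16 / 9.754 kWh = €0.427

€0.43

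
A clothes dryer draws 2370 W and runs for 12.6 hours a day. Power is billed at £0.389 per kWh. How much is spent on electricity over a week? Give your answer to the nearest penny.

Energy = 2370 W × 12.6 h/day × 7 days = 209,034 Wh = 209 kWh
Cost = 209 kWh × £0.389/kWh = £81.31

£81.31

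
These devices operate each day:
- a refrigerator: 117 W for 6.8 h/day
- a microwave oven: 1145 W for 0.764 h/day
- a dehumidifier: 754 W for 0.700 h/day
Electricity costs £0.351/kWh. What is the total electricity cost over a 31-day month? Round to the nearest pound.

£24

refrigerator: 117 W × 6.8 h × 31 d = 24,664 Wh = 24.66 kWh
microwave oven: 1145 W × 0.764 h × 31 d = 27,118 Wh = 27.12 kWh
dehumidifier: 754 W × 0.700 h × 31 d = 16,362 Wh = 16.36 kWh
Total energy = 24.66 + 27.12 + 16.36 = 68.14 kWh
Cost = 68.14 kWh × £0.351 = £23.92 ≈ £24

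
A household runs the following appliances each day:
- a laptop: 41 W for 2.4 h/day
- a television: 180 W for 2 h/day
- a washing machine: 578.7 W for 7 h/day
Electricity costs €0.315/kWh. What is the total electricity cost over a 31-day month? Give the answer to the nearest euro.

€44

laptop: 41 W × 2.4 h × 31 d = 3,050 Wh = 3.05 kWh
television: 180 W × 2 h × 31 d = 11,160 Wh = 11.16 kWh
washing machine: 578.7 W × 7 h × 31 d = 125,578 Wh = 125.6 kWh
Total energy = 3.05 + 11.16 + 125.6 = 139.8 kWh
Cost = 139.8 kWh × €0.315 = €44.03 ≈ €44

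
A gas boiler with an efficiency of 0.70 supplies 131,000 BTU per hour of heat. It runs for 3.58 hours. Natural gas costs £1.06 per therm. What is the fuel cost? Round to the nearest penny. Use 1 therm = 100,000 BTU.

Heat delivered = 131,000 BTU/h × 3.58 h = 468,980 BTU
Gas input = 468,980 / 0.70 = 669,971 BTU
= 669,971 / 100,000 = 6.7 therm
Cost = 6.7 × £1.06/therm = £7.10

£7.10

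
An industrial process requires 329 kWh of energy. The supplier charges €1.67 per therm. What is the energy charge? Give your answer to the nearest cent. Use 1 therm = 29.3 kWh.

€18.75

329 kWh × (0.03413 therm/kWh) = 11.23 therm
Cost = 11.23 therm × €1.67/therm = €18.75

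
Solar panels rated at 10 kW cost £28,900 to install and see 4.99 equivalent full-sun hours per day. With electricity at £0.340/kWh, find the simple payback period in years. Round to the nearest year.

5 years

Daily generation = 10 kW × 4.99 h = 49.9 kWh
Annual generation = 49.9 × 365 = 18214 kWh
Annual savings = 18214 × £0.340 = £6,192.59
Payback = £28,900 / £6,192.59 = 4.67 years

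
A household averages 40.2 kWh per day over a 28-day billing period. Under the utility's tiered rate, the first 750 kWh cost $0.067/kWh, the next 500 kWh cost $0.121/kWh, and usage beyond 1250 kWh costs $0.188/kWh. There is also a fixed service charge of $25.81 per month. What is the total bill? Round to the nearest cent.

Usage = 40.2 kWh/day × 28 days = 1125.6 kWh
First 750 kWh × $0.067 = $50.25
Next 375.6 kWh × $0.121 = $45.45
Remaining tier: 0 kWh (not reached)
Energy charge = $95.70; + service $25.81 = $121.51

$121.51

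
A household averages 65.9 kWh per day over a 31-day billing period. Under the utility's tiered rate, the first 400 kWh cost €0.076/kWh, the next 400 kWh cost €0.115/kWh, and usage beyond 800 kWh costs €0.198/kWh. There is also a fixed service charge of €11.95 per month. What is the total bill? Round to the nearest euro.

Usage = 65.9 kWh/day × 31 days = 2042.9 kWh
First 400 kWh × €0.076 = €30.40
Next 400 kWh × €0.115 = €46.00
Remaining 1242.9 kWh × €0.198 = €246.09
Energy charge = €322.49; + service €11.95 = €334.44 ≈ €334

€334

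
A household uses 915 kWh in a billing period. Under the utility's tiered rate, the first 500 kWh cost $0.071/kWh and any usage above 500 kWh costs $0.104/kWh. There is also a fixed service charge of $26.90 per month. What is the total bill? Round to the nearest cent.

First 500 kWh × $0.071 = $35.50
Remaining 415 kWh × $0.104 = $43.16
Energy charge = $78.66; + service $26.90 = $105.56

$105.56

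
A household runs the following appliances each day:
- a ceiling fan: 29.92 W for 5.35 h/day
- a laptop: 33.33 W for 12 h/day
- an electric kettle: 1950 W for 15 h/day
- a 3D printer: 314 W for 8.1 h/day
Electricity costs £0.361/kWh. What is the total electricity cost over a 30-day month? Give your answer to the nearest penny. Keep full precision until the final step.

£350.39

ceiling fan: 29.92 W × 5.35 h × 30 d = 4,802 Wh = 4.802 kWh
laptop: 33.33 W × 12 h × 30 d = 11,999 Wh = 12 kWh
electric kettle: 1950 W × 15 h × 30 d = 877,500 Wh = 877.5 kWh
3D printer: 314 W × 8.1 h × 30 d = 76,302 Wh = 76.3 kWh
Total energy = 4.802 + 12 + 877.5 + 76.3 = 970.6 kWh
Cost = 970.6 kWh × £0.361 = £350.39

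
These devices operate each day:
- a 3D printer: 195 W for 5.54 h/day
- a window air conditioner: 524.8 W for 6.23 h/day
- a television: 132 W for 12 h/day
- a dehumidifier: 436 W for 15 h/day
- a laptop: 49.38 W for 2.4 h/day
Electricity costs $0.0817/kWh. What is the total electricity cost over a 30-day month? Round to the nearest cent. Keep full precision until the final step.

$30.86

3D printer: 195 W × 5.54 h × 30 d = 32,409 Wh = 32.41 kWh
window air conditioner: 524.8 W × 6.23 h × 30 d = 98,085 Wh = 98.09 kWh
television: 132 W × 12 h × 30 d = 47,520 Wh = 47.52 kWh
dehumidifier: 436 W × 15 h × 30 d = 196,200 Wh = 196.2 kWh
laptop: 49.38 W × 2.4 h × 30 d = 3,555 Wh = 3.555 kWh
Total energy = 32.41 + 98.09 + 47.52 + 196.2 + 3.555 = 377.8 kWh
Cost = 377.8 kWh × $0.0817 = $30.86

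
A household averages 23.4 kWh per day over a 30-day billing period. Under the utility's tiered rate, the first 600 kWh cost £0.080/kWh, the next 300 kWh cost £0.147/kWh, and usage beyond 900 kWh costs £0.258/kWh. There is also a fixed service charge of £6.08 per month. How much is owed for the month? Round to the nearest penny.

£69.07

Usage = 23.4 kWh/day × 30 days = 702 kWh
First 600 kWh × £0.080 = £48.00
Next 102 kWh × £0.147 = £14.99
Remaining tier: 0 kWh (not reached)
Energy charge = £62.99; + service £6.08 = £69.07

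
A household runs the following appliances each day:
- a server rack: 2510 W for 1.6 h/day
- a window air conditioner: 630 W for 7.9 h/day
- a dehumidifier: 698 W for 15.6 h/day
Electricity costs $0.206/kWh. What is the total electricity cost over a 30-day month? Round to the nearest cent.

server rack: 2510 W × 1.6 h × 30 d = 120,480 Wh = 120.5 kWh
window air conditioner: 630 W × 7.9 h × 30 d = 149,310 Wh = 149.3 kWh
dehumidifier: 698 W × 15.6 h × 30 d = 326,664 Wh = 326.7 kWh
Total energy = 120.5 + 149.3 + 326.7 = 596.5 kWh
Cost = 596.5 kWh × $0.206 = $122.87

$122.87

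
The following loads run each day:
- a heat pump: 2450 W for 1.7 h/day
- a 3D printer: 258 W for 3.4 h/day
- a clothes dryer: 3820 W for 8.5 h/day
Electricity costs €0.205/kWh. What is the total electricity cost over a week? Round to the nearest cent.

heat pump: 2450 W × 1.7 h × 7 d = 29,155 Wh = 29.16 kWh
3D printer: 258 W × 3.4 h × 7 d = 6,140 Wh = 6.14 kWh
clothes dryer: 3820 W × 8.5 h × 7 d = 227,290 Wh = 227.3 kWh
Total energy = 29.16 + 6.14 + 227.3 = 262.6 kWh
Cost = 262.6 kWh × €0.205 = €53.83

€53.83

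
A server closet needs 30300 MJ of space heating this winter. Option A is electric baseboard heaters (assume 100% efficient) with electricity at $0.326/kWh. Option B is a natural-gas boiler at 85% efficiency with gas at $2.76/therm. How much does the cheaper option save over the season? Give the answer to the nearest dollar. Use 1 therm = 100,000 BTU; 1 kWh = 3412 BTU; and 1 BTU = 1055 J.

Heat load = 30300 MJ = 30,300,000,000 J / 1055 = 28,720,379 BTU
Gas: input = 28,720,379 / 0.850 = 33,788,681 BTU = 337.9 therm → 337.9 × $2.76 = $932.57
Electric: 28,720,379 BTU / 3412 = 8,417 kWh → × $0.326 = $2,744.09
Difference = |$932.57 − $2,744.09| = $1,811.52 ≈ $1812

$1812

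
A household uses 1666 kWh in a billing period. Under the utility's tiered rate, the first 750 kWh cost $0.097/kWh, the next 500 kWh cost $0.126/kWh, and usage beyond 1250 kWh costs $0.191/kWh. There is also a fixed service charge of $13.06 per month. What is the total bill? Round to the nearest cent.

First 750 kWh × $0.097 = $72.75
Next 500 kWh × $0.126 = $63.00
Remaining 416 kWh × $0.191 = $79.46
Energy charge = $215.21; + service $13.06 = $228.27

$228.27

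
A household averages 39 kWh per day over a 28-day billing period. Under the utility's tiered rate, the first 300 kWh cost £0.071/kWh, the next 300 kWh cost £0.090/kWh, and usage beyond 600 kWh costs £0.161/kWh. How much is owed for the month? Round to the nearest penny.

£127.51

Usage = 39 kWh/day × 28 days = 1092 kWh
First 300 kWh × £0.071 = £21.30
Next 300 kWh × £0.090 = £27.00
Remaining 492 kWh × £0.161 = £79.21
Total = £127.51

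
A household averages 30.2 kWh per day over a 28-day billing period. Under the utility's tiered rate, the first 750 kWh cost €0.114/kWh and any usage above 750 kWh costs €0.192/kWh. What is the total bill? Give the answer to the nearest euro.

€104

Usage = 30.2 kWh/day × 28 days = 845.6 kWh
First 750 kWh × €0.114 = €85.50
Remaining 95.6 kWh × €0.192 = €18.36
Total = €103.86 ≈ €104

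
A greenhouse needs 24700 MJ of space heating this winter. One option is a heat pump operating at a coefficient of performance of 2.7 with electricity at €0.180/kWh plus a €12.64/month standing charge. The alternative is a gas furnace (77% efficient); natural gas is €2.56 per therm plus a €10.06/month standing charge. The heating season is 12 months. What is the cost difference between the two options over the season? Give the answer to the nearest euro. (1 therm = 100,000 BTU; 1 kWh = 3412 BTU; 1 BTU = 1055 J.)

€290

Heat load = 24700 MJ = 24,700,000,000 J / 1055 = 23,412,322 BTU
Gas: input = 23,412,322 / 0.77 = 30,405,613 BTU = 304.1 therm → 304.1 × €2.56 = €778.38; + 12 × €10.06 standing = €899.10
Heat pump: 23,412,322 BTU / 3412 = 6,862 kWh heat; / 2.7 = 2,541 kWh in → × €0.180 = €457.45; + 12 × €12.64 standing = €609.13
Difference = |€899.10 − €609.13| = €289.97 ≈ €290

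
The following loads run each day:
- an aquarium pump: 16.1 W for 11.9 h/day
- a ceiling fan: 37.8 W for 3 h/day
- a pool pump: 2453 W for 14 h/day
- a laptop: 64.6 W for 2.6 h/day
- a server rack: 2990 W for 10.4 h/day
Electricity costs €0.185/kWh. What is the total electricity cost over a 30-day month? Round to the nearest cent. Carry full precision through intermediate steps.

€365.81

aquarium pump: 16.1 W × 11.9 h × 30 d = 5,748 Wh = 5.748 kWh
ceiling fan: 37.8 W × 3 h × 30 d = 3,402 Wh = 3.402 kWh
pool pump: 2453 W × 14 h × 30 d = 1,030,260 Wh = 1,030 kWh
laptop: 64.6 W × 2.6 h × 30 d = 5,039 Wh = 5.039 kWh
server rack: 2990 W × 10.4 h × 30 d = 932,880 Wh = 932.9 kWh
Total energy = 5.748 + 3.402 + 1,030 + 5.039 + 932.9 = 1,977 kWh
Cost = 1,977 kWh × €0.185 = €365.81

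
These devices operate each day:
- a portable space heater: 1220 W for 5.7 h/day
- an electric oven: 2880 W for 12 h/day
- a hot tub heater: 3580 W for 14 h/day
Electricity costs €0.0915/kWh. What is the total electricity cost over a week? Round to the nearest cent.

€58.69

portable space heater: 1220 W × 5.7 h × 7 d = 48,678 Wh = 48.68 kWh
electric oven: 2880 W × 12 h × 7 d = 241,920 Wh = 241.9 kWh
hot tub heater: 3580 W × 14 h × 7 d = 350,840 Wh = 350.8 kWh
Total energy = 48.68 + 241.9 + 350.8 = 641.4 kWh
Cost = 641.4 kWh × €0.0915 = €58.69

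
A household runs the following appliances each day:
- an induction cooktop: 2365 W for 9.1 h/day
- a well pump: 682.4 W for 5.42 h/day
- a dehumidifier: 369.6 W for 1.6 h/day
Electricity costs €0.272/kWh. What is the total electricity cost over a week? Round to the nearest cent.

induction cooktop: 2365 W × 9.1 h × 7 d = 150,650 Wh = 150.7 kWh
well pump: 682.4 W × 5.42 h × 7 d = 25,890 Wh = 25.89 kWh
dehumidifier: 369.6 W × 1.6 h × 7 d = 4,140 Wh = 4.14 kWh
Total energy = 150.7 + 25.89 + 4.14 = 180.7 kWh
Cost = 180.7 kWh × €0.272 = €49.15

€49.15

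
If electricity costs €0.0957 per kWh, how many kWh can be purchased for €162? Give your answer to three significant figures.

€162 / €0.0957 per kWh = 1,693 kWh

1690 kWh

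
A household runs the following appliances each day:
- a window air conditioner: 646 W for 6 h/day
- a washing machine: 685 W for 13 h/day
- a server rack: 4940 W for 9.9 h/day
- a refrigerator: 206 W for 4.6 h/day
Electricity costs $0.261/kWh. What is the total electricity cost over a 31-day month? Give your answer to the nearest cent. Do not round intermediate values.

$506.78

window air conditioner: 646 W × 6 h × 31 d = 120,156 Wh = 120.2 kWh
washing machine: 685 W × 13 h × 31 d = 276,055 Wh = 276.1 kWh
server rack: 4940 W × 9.9 h × 31 d = 1,516,086 Wh = 1,516 kWh
refrigerator: 206 W × 4.6 h × 31 d = 29,376 Wh = 29.38 kWh
Total energy = 120.2 + 276.1 + 1,516 + 29.38 = 1,942 kWh
Cost = 1,942 kWh × $0.261 = $506.78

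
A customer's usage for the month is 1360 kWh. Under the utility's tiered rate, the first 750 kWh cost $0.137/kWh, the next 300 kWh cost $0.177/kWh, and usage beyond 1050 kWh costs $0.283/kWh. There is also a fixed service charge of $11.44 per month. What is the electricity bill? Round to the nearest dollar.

First 750 kWh × $0.137 = $102.75
Next 300 kWh × $0.177 = $53.10
Remaining 310 kWh × $0.283 = $87.73
Energy charge = $243.58; + service $11.44 = $255.02 ≈ $255

$255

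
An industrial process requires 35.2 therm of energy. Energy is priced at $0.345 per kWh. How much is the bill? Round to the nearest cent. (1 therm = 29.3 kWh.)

35.2 therm × (29.3 kWh/therm) = 1,031 kWh
Cost = 1,031 kWh × $0.345/kWh = $355.82

$355.82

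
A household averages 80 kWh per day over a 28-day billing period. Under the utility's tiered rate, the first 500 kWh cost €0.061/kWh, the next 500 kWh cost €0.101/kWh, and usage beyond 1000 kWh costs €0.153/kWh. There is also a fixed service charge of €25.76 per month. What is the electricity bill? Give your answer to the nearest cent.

€296.48

Usage = 80 kWh/day × 28 days = 2240 kWh
First 500 kWh × €0.061 = €30.50
Next 500 kWh × €0.101 = €50.50
Remaining 1240 kWh × €0.153 = €189.72
Energy charge = €270.72; + service €25.76 = €296.48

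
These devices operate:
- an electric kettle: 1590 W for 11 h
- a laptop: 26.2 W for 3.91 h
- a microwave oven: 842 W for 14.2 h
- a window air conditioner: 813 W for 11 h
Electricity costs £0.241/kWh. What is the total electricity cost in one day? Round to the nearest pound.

electric kettle: 1590 W × 11 h = 17,490 Wh = 17.49 kWh
laptop: 26.2 W × 3.91 h = 102 Wh = 0.1024 kWh
microwave oven: 842 W × 14.2 h = 11,956 Wh = 11.96 kWh
window air conditioner: 813 W × 11 h = 8,943 Wh = 8.943 kWh
Total energy = 17.49 + 0.1024 + 11.96 + 8.943 = 38.49 kWh
Cost = 38.49 kWh × £0.241 = £9.28 ≈ £9

£9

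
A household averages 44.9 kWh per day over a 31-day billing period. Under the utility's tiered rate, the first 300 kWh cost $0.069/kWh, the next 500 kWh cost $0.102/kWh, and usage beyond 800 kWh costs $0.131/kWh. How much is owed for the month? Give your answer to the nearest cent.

Usage = 44.9 kWh/day × 31 days = 1391.9 kWh
First 300 kWh × $0.069 = $20.70
Next 500 kWh × $0.102 = $51.00
Remaining 591.9 kWh × $0.131 = $77.54
Total = $149.24

$149.24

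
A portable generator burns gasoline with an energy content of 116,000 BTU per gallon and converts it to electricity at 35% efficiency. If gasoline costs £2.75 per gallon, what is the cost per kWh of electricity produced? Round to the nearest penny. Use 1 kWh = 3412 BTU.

£0.23

Electrical output per gallon = 116,000 BTU × 0.35 / 3412 BTU/kWh = 11.9 kWh
Cost per kWh = £2.75 / 11.9 kWh = £0.231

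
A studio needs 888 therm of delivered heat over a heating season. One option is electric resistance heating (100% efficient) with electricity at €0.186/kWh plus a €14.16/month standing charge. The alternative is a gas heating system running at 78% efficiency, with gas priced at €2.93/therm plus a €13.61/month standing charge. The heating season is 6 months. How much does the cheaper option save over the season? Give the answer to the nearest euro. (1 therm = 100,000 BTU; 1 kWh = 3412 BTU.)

Heat load = 888 therm × 100,000 = 88,800,000 BTU
Gas: input = 88,800,000 / 0.78 = 113,846,154 BTU = 1,138 therm → 1,138 × €2.93 = €3,335.69; + 6 × €13.61 standing = €3,417.35
Electric: 88,800,000 BTU / 3412 = 26,030 kWh → × €0.186 = €4,840.80; + 6 × €14.16 standing = €4,925.76
Difference = |€3,417.35 − €4,925.76| = €1,508.40 ≈ €1508

€1508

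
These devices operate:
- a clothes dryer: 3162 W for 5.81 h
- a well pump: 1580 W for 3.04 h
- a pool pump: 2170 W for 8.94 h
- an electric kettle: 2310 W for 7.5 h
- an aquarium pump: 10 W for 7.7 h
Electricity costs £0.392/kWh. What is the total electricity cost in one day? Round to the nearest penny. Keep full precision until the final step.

£23.51

clothes dryer: 3162 W × 5.81 h = 18,371 Wh = 18.37 kWh
well pump: 1580 W × 3.04 h = 4,803 Wh = 4.803 kWh
pool pump: 2170 W × 8.94 h = 19,400 Wh = 19.4 kWh
electric kettle: 2310 W × 7.5 h = 17,325 Wh = 17.32 kWh
aquarium pump: 10 W × 7.7 h = 77 Wh = 0.077 kWh
Total energy = 18.37 + 4.803 + 19.4 + 17.32 + 0.077 = 59.98 kWh
Cost = 59.98 kWh × £0.392 = £23.51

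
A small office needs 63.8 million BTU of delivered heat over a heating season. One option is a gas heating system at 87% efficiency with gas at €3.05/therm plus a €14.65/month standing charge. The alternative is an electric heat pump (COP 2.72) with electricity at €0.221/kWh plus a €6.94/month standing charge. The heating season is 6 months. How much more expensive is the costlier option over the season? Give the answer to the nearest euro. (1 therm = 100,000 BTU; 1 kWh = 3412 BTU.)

Heat load = 63.8 × 10⁶ BTU = 63,800,000 BTU
Gas: input = 63,800,000 / 0.87 = 73,333,333 BTU = 733.3 therm → 733.3 × €3.05 = €2,236.67; + 6 × €14.65 standing = €2,324.57
Heat pump: 63,800,000 BTU / 3412 = 18,700 kWh heat; / 2.72 = 6,875 kWh in → × €0.221 = €1,519.27; + 6 × €6.94 standing = €1,560.91
Difference = |€2,324.57 − €1,560.91| = €763.66 ≈ €764

€764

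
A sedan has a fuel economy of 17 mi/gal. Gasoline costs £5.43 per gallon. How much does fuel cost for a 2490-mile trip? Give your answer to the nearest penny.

£795.34

Fuel = 2490 mi / 17 mpg = 146.5 gal
Cost = 146.5 gal × £5.43/gal = £795.34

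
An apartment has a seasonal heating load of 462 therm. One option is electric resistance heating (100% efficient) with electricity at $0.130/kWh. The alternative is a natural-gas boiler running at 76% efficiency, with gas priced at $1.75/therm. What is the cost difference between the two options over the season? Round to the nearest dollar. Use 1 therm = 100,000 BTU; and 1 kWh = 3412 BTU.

Heat load = 462 therm × 100,000 = 46,200,000 BTU
Gas: input = 46,200,000 / 0.76 = 60,789,474 BTU = 607.9 therm → 607.9 × $1.75 = $1,063.82
Electric: 46,200,000 BTU / 3412 = 13,540 kWh → × $0.130 = $1,760.26
Difference = |$1,063.82 − $1,760.26| = $696.44 ≈ $696

$696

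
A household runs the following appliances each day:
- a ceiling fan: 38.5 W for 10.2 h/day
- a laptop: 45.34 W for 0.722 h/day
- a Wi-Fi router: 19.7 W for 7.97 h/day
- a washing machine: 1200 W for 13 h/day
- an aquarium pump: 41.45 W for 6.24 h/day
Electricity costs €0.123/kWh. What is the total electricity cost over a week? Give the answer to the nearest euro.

€14

ceiling fan: 38.5 W × 10.2 h × 7 d = 2,749 Wh = 2.749 kWh
laptop: 45.34 W × 0.722 h × 7 d = 229 Wh = 0.2291 kWh
Wi-Fi router: 19.7 W × 7.97 h × 7 d = 1,099 Wh = 1.099 kWh
washing machine: 1200 W × 13 h × 7 d = 109,200 Wh = 109.2 kWh
aquarium pump: 41.45 W × 6.24 h × 7 d = 1,811 Wh = 1.811 kWh
Total energy = 2.749 + 0.2291 + 1.099 + 109.2 + 1.811 = 115.1 kWh
Cost = 115.1 kWh × €0.123 = €14.16 ≈ €14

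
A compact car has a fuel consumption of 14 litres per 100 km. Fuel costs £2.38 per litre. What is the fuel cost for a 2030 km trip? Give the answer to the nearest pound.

Fuel = 14 L/100 km × 2030 km / 100 = 284.2 L
Cost = 284.2 L × £2.38/L = £676.40 ≈ £676

£676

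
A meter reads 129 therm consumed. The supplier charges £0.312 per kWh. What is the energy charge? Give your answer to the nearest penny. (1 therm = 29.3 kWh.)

£1179.27

129 therm × (29.3 kWh/therm) = 3,780 kWh
Cost = 3,780 kWh × £0.312/kWh = £1,179.27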